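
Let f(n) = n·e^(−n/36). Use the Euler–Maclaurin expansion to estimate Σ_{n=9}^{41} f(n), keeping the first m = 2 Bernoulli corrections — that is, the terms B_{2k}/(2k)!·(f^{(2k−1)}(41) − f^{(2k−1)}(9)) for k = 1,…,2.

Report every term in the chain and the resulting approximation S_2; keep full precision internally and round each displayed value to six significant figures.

∫_9^41 x·e^(−x/36) dx evaluates to 374.133.
Boundary: ½(f(9) + f(41)) = ½(7.00921 + 13.1272) = 10.0682.
So far: 384.202.
Order-1 term: 1/12 · (-0.0444687 − 0.584101) = -0.0523808.
Partial sum through k=1: 384.149.
Order-2 term: −1/720 · (0.000459784 − 0.00165255) = 1.65662e-06.

S_2 ≈ 384.149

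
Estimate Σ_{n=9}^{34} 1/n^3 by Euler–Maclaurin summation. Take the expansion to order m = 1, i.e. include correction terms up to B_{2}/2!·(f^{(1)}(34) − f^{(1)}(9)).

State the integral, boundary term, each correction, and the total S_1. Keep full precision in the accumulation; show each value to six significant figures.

S_1 ≈ 0.00647682

∫_9^34 1/x^3 dx evaluates to 0.00574031.
½[f(9) + f(34)] = ½[0.00137174 + 2.54427e-05] = 0.000698592.
So far: 0.00643891.
Order-1 term: 1/12 · (-2.24494e-06 − (-0.000457247)) = 3.79169e-05.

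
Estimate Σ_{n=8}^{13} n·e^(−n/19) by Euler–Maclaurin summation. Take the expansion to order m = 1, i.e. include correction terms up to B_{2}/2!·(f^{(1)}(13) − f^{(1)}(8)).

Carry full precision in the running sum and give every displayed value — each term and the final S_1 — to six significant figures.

The integral term ∫_8^13 x·e^(−x/19) dx = 29.9815.
Boundary: ½(f(8) + f(13)) = ½(5.25084 + 6.55835) = 5.90460.
So far: 35.8861.
Correction k=1: B_{2}/2! · (f^{(1)}(13) − f^{(1)}(8)) = 1/12 · (0.159312 − 0.379995) = -0.0183903.

S_1 ≈ 35.8677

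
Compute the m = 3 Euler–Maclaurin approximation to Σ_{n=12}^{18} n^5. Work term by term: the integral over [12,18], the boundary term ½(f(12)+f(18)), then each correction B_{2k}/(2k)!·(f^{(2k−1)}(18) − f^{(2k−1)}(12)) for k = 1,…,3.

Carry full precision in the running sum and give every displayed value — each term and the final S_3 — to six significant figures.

S_3 ≈ 6.27532e+06

The integral term ∫_12^18 x^5 dx = 5.17104e+06.
Endpoint term: (f(12) + f(18))/2 = (248832 + 1.88957e+06)/2 = 1.06920e+06.
So far: 6.24024e+06.
k=1: B_{2}/(2)! × [f^{(1)}(18) − f^{(1)}(12)] = 1/12 × (524880 − 103680) = 35100.0.
Running total after k=1: 6.27534e+06.
k=2: B_{4}/(4)! × [f^{(3)}(18) − f^{(3)}(12)] = −1/720 × (19440.0 − 8640.00) = -15.0000.
Running total after k=2: 6.27532e+06.
k=3: B_{6}/(6)! × [f^{(5)}(18) − f^{(5)}(12)] = 1/30240 × (120.000 − 120.000) = 0.00000.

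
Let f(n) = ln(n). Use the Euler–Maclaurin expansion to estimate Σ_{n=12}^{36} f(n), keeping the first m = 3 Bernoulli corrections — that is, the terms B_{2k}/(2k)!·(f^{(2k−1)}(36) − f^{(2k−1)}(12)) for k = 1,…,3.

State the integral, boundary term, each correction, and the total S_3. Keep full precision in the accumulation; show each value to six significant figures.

S_3 ≈ 78.2174

The integral term ∫_12^36 ln(x) dx = 75.1878.
½[f(12) + f(36)] = ½[2.48491 + 3.58352] = 3.03421.
Running total after boundary: 78.2220.
Correction k=1: B_{2}/2! · (f^{(1)}(36) − f^{(1)}(12)) = 1/12 · (0.0277778 − 0.0833333) = -0.00462963.
Running total after k=1: 78.2174.
Correction k=2: B_{4}/4! · (f^{(3)}(36) − f^{(3)}(12)) = −1/720 · (4.28669e-05 − 0.00115741) = 1.54797e-06.
Running total after k=2: 78.2174.
Correction k=3: B_{6}/6! · (f^{(5)}(36) − f^{(5)}(12)) = 1/30240 · (3.96916e-07 − 9.64506e-05) = -3.17638e-09.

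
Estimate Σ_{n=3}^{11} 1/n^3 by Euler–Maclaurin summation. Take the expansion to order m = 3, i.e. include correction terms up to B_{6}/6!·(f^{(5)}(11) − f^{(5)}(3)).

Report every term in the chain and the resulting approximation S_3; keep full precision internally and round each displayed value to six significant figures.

The integral term ∫_3^11 1/x^3 dx = 0.0514233.
Boundary: ½(f(3) + f(11)) = ½(0.0370370 + 0.000751315) = 0.0188942.
Running total after boundary: 0.0703175.
Order-1 term: 1/12 · (-0.000204904 − (-0.0370370)) = 0.00306934.
After k=1: 0.0733868.
Order-2 term: −1/720 · (-3.38684e-05 − (-0.0823045)) = -0.000114265.
After k=2: 0.0732726.
Order-3 term: 1/30240 · (-1.17560e-05 − (-0.384088)) = 1.27009e-05.

S_3 ≈ 0.0732853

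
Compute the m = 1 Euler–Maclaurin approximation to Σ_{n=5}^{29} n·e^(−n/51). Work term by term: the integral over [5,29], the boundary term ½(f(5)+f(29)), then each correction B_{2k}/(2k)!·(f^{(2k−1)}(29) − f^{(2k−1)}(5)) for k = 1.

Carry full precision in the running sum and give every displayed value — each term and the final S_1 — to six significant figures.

S_1 ≈ 289.205

∫_5^29 x·e^(−x/51) dx evaluates to 278.775.
Endpoint term: (f(5) + f(29))/2 = (4.53307 + 16.4228)/2 = 10.4779.
Integral + boundary = 289.253.
Correction k=1: B_{2}/2! · (f^{(1)}(29) − f^{(1)}(5)) = 1/12 · (0.244287 − 0.817730) = -0.0477869.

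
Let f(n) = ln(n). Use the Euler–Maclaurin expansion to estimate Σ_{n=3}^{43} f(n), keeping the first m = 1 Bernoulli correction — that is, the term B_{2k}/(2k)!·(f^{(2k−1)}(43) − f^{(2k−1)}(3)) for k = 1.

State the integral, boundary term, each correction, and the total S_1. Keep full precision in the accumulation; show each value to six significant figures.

S_1 ≈ 120.840

∫_3^43 ln(x) dx evaluates to 118.436.
Boundary: ½(f(3) + f(43)) = ½(1.09861 + 3.76120) = 2.42991.
So far: 120.866.
Correction k=1: B_{2}/2! · (f^{(1)}(43) − f^{(1)}(3)) = 1/12 · (0.0232558 − 0.333333) = -0.0258398.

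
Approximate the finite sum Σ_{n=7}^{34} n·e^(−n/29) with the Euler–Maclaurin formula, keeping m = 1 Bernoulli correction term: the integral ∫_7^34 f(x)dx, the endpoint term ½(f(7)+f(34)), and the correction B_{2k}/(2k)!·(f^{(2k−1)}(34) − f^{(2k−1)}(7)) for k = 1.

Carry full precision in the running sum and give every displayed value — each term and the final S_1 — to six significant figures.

S_1 ≈ 262.393

Integral: ∫_7^34 x·e^(−x/29) dx = 254.434.
Boundary: ½(f(7) + f(34)) = ½(5.49881 + 10.5270) = 8.01292.
So far: 262.447.
Order-1 term: 1/12 · (-0.0533825 − 0.595930) = -0.0541093.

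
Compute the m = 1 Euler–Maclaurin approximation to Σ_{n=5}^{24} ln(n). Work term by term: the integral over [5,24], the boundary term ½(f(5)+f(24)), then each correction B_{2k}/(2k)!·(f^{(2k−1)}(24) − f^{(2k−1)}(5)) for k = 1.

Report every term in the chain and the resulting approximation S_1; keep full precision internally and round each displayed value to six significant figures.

S_1 ≈ 51.6067

Integral: ∫_5^24 ln(x) dx = 49.2261.
Endpoint term: (f(5) + f(24))/2 = (1.60944 + 3.17805)/2 = 2.39375.
Integral + boundary = 51.6198.
Order-1 term: 1/12 · (0.0416667 − 0.200000) = -0.0131944.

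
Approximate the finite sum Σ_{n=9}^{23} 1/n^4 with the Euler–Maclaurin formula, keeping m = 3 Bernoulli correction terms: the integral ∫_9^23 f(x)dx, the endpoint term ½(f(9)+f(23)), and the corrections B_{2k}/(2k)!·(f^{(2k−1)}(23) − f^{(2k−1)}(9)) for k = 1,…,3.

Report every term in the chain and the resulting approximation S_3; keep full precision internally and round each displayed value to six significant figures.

S_3 ≈ 0.000513405

Integral: ∫_9^23 1/x^4 dx = 0.000429851.
Boundary: ½(f(9) + f(23)) = ½(0.000152416 + 3.57346e-06) = 7.79946e-05.
Running total after boundary: 0.000507845.
Correction k=1: B_{2}/2! · (f^{(1)}(23) − f^{(1)}(9)) = 1/12 · (-6.21471e-07 − (-6.77404e-05)) = 5.59324e-06.
Partial sum through k=1: 0.000513439.
Correction k=2: B_{4}/4! · (f^{(3)}(23) − f^{(3)}(9)) = −1/720 · (-3.52441e-08 − (-2.50890e-05)) = -3.47969e-08.
Partial sum through k=2: 0.000513404.
Correction k=3: B_{6}/6! · (f^{(5)}(23) − f^{(5)}(9)) = 1/30240 · (-3.73094e-09 − (-1.73455e-05)) = 5.73471e-10.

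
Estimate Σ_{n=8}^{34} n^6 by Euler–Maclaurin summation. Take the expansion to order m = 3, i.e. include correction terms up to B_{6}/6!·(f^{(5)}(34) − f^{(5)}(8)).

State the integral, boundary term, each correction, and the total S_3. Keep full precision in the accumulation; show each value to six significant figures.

S_3 ≈ 8.29826e+09

∫_8^34 x^6 dx evaluates to 7.50304e+09.
½[f(8) + f(34)] = ½[262144 + 1.54480e+09] = 7.72533e+08.
So far: 8.27557e+09.
k=1: B_{2}/(2)! × [f^{(1)}(34) − f^{(1)}(8)] = 1/12 × (2.72613e+08 − 196608) = 2.27013e+07.
Running total after k=1: 8.29827e+09.
k=2: B_{4}/(4)! × [f^{(3)}(34) − f^{(3)}(8)] = −1/720 × (4.71648e+06 − 61440.0) = -6465.33.
Running total after k=2: 8.29826e+09.
k=3: B_{6}/(6)! × [f^{(5)}(34) − f^{(5)}(8)] = 1/30240 × (24480.0 − 5760.00) = 0.619048.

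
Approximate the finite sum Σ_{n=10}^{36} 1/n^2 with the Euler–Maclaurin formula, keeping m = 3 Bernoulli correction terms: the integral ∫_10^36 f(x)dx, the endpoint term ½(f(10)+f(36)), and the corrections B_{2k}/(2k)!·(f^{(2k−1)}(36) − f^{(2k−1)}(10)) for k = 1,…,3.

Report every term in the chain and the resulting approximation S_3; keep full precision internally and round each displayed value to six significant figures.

S_3 ≈ 0.0777708

The integral term ∫_10^36 1/x^2 dx = 0.0722222.
Endpoint term: (f(10) + f(36))/2 = (0.0100000 + 0.000771605)/2 = 0.00538580.
So far: 0.0776080.
Order-1 term: 1/12 · (-4.28669e-05 − (-0.00200000)) = 0.000163094.
Running total after k=1: 0.0777711.
Order-2 term: −1/720 · (-3.96916e-07 − (-0.000240000)) = -3.32782e-07.
Running total after k=2: 0.0777708.
Order-3 term: 1/30240 · (-9.18787e-09 − (-7.20000e-05)) = 2.38065e-09.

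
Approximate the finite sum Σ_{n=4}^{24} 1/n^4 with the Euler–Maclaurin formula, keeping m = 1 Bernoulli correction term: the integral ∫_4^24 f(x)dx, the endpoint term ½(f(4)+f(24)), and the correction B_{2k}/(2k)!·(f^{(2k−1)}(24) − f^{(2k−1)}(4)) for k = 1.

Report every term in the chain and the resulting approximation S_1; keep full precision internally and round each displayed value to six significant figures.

S_1 ≈ 0.00746433

The integral term ∫_4^24 1/x^4 dx = 0.00518422.
Endpoint term: (f(4) + f(24))/2 = (0.00390625 + 3.01408e-06)/2 = 0.00195463.
Integral + boundary = 0.00713885.
Order-1 term: 1/12 · (-5.02347e-07 − (-0.00390625)) = 0.000325479.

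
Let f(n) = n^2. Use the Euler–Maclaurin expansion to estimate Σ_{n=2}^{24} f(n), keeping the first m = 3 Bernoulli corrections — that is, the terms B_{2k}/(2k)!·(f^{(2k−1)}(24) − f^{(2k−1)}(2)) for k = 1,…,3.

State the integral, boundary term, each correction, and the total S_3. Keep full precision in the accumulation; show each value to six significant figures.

The integral term ∫_2^24 x^2 dx = 4605.33.
Boundary: ½(f(2) + f(24)) = ½(4.00000 + 576.000) = 290.000.
So far: 4895.33.
Correction k=1: B_{2}/2! · (f^{(1)}(24) − f^{(1)}(2)) = 1/12 · (48.0000 − 4.00000) = 3.66667.
Running total after k=1: 4899.00.
Correction k=2: B_{4}/4! · (f^{(3)}(24) − f^{(3)}(2)) = −1/720 · (0.00000 − 0.00000) = 0.00000.
Running total after k=2: 4899.00.
Correction k=3: B_{6}/6! · (f^{(5)}(24) − f^{(5)}(2)) = 1/30240 · (0.00000 − 0.00000) = 0.00000.

S_3 ≈ 4899.00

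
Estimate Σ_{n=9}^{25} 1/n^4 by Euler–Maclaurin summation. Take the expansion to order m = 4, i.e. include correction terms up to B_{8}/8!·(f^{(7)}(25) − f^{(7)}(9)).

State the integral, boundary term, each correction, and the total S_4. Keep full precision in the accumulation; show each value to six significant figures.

Integral: ∫_9^25 1/x^4 dx = 0.000435914.
½[f(9) + f(25)] = ½[0.000152416 + 2.56000e-06] = 7.74879e-05.
Running total after boundary: 0.000513402.
Order-1 term: 1/12 · (-4.09600e-07 − (-6.77404e-05)) = 5.61090e-06.
Partial sum through k=1: 0.000519013.
Order-2 term: −1/720 · (-1.96608e-08 − (-2.50890e-05)) = -3.48186e-08.
Partial sum through k=2: 0.000518978.
Order-3 term: 1/30240 · (-1.76161e-09 − (-1.73455e-05)) = 5.73536e-10.
Partial sum through k=3: 0.000518979.
Order-4 term: −1/1209600 · (-2.53672e-10 − (-1.92728e-05)) = -1.59330e-11.

S_4 ≈ 0.000518979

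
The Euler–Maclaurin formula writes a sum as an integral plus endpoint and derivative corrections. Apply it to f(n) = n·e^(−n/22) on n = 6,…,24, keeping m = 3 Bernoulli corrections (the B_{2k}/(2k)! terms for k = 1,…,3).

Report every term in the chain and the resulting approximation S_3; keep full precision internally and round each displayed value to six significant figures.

The integral term ∫_6^24 x·e^(−x/22) dx = 129.019.
½[f(6) + f(24)] = ½[4.56780 + 8.06186] = 6.31483.
So far: 135.334.
Correction k=1: B_{2}/2! · (f^{(1)}(24) − f^{(1)}(6)) = 1/12 · (-0.0305374 − 0.553673) = -0.0486842.
After k=1: 135.285.
Correction k=2: B_{4}/4! · (f^{(3)}(24) − f^{(3)}(6)) = −1/720 · (0.00132497 − 0.00428982) = 4.11785e-06.
After k=2: 135.285.
Correction k=3: B_{6}/6! · (f^{(5)}(24) − f^{(5)}(6)) = 1/30240 · (5.60543e-06 − 1.53630e-05) = -3.22671e-10.

S_3 ≈ 135.285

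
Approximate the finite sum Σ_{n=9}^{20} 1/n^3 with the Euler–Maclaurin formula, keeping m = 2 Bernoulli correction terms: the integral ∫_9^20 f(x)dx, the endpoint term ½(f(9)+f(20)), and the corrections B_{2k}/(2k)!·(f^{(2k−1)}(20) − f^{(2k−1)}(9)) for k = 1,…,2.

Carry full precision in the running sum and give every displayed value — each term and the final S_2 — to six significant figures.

S_2 ≈ 0.00570760

The integral term ∫_9^20 1/x^3 dx = 0.00492284.
Endpoint term: (f(9) + f(20))/2 = (0.00137174 + 0.000125000)/2 = 0.000748371.
So far: 0.00567121.
k=1: B_{2}/(2)! × [f^{(1)}(20) − f^{(1)}(9)] = 1/12 × (-1.87500e-05 − (-0.000457247)) = 3.65414e-05.
Partial sum through k=1: 0.00570775.
k=2: B_{4}/(4)! × [f^{(3)}(20) − f^{(3)}(9)] = −1/720 × (-9.37500e-07 − (-0.000112901)) = -1.55504e-07.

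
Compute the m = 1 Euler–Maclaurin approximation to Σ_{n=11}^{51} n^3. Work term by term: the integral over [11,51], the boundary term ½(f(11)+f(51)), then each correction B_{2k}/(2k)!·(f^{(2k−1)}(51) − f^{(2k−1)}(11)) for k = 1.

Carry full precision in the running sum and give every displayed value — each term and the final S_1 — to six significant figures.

S_1 ≈ 1.75525e+06

∫_11^51 x^3 dx evaluates to 1.68764e+06.
Boundary: ½(f(11) + f(51)) = ½(1331.00 + 132651) = 66991.0.
Running total after boundary: 1.75463e+06.
k=1: B_{2}/(2)! × [f^{(1)}(51) − f^{(1)}(11)] = 1/12 × (7803.00 − 363.000) = 620.000.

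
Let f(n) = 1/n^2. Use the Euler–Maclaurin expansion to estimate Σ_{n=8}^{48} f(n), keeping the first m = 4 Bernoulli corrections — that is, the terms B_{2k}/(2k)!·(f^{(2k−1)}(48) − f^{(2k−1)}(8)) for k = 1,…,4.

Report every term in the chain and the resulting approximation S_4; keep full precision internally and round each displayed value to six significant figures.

The integral term ∫_8^48 1/x^2 dx = 0.104167.
Endpoint term: (f(8) + f(48))/2 = (0.0156250 + 0.000434028)/2 = 0.00802951.
So far: 0.112196.
k=1: B_{2}/(2)! × [f^{(1)}(48) − f^{(1)}(8)] = 1/12 × (-1.80845e-05 − (-0.00390625)) = 0.000324014.
Running total after k=1: 0.112520.
k=2: B_{4}/(4)! × [f^{(3)}(48) − f^{(3)}(8)] = −1/720 × (-9.41901e-08 − (-0.000732422)) = -1.01712e-06.
Running total after k=2: 0.112519.
k=3: B_{6}/(6)! × [f^{(5)}(48) − f^{(5)}(8)] = 1/30240 × (-1.22643e-09 − (-0.000343323)) = 1.13532e-08.
Running total after k=3: 0.112519.
k=4: B_{8}/(8)! × [f^{(7)}(48) − f^{(7)}(8)] = −1/1209600 × (-2.98091e-11 − (-0.000300407)) = -2.48353e-10.

S_4 ≈ 0.112519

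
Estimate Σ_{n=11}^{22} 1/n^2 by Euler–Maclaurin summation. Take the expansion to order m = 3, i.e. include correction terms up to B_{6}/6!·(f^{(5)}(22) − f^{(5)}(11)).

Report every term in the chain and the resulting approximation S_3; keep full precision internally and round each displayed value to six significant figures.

The integral term ∫_11^22 1/x^2 dx = 0.0454545.
½[f(11) + f(22)] = ½[0.00826446 + 0.00206612] = 0.00516529.
Running total after boundary: 0.0506198.
Order-1 term: 1/12 · (-0.000187829 − (-0.00150263)) = 0.000109567.
Running total after k=1: 0.0507294.
Order-2 term: −1/720 · (-4.65691e-06 − (-0.000149021)) = -2.00506e-07.
Running total after k=2: 0.0507292.
Order-3 term: 1/30240 · (-2.88651e-07 − (-3.69474e-05)) = 1.21226e-09.

S_3 ≈ 0.0507292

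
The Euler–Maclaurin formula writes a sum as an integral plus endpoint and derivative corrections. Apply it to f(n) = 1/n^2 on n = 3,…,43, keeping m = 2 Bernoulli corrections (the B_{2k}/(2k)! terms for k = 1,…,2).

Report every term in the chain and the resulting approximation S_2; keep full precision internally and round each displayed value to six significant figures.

S_2 ≈ 0.371937

Integral: ∫_3^43 1/x^2 dx = 0.310078.
Boundary: ½(f(3) + f(43)) = ½(0.111111 + 0.000540833) = 0.0558260.
Running total after boundary: 0.365903.
Correction k=1: B_{2}/2! · (f^{(1)}(43) − f^{(1)}(3)) = 1/12 · (-2.51550e-05 − (-0.0740741)) = 0.00617074.
Partial sum through k=1: 0.372074.
Correction k=2: B_{4}/4! · (f^{(3)}(43) − f^{(3)}(3)) = −1/720 · (-1.63256e-07 − (-0.0987654)) = -0.000137174.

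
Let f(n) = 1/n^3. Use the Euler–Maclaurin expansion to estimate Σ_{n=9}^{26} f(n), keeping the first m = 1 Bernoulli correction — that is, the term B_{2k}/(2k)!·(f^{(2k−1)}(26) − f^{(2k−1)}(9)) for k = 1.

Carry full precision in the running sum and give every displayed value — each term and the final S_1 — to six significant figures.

S_1 ≈ 0.00618507

∫_9^26 1/x^3 dx evaluates to 0.00543319.
Endpoint term: (f(9) + f(26))/2 = (0.00137174 + 5.68958e-05)/2 = 0.000714319.
Running total after boundary: 0.00614751.
k=1: B_{2}/(2)! × [f^{(1)}(26) − f^{(1)}(9)] = 1/12 × (-6.56490e-06 − (-0.000457247)) = 3.75569e-05.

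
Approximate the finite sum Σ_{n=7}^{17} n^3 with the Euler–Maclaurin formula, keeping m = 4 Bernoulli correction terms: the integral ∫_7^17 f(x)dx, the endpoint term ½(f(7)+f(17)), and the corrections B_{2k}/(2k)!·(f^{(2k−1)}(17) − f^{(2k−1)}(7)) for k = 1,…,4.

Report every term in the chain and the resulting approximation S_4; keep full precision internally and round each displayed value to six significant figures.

S_4 ≈ 22968.0

Integral: ∫_7^17 x^3 dx = 20280.0.
½[f(7) + f(17)] = ½[343.000 + 4913.00] = 2628.00.
Integral + boundary = 22908.0.
Correction k=1: B_{2}/2! · (f^{(1)}(17) − f^{(1)}(7)) = 1/12 · (867.000 − 147.000) = 60.0000.
After k=1: 22968.0.
Correction k=2: B_{4}/4! · (f^{(3)}(17) − f^{(3)}(7)) = −1/720 · (6.00000 − 6.00000) = 0.00000.
After k=2: 22968.0.
Correction k=3: B_{6}/6! · (f^{(5)}(17) − f^{(5)}(7)) = 1/30240 · (0.00000 − 0.00000) = 0.00000.
After k=3: 22968.0.
Correction k=4: B_{8}/8! · (f^{(7)}(17) − f^{(7)}(7)) = −1/1209600 · (0.00000 − 0.00000) = 0.00000.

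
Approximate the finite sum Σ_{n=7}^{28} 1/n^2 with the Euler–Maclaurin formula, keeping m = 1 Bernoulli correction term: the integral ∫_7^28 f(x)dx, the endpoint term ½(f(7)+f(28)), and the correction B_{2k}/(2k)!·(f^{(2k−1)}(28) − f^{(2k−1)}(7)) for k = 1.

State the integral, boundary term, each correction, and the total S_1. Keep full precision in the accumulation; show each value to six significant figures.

S_1 ≈ 0.118463

∫_7^28 1/x^2 dx evaluates to 0.107143.
½[f(7) + f(28)] = ½[0.0204082 + 0.00127551] = 0.0108418.
Running total after boundary: 0.117985.
Order-1 term: 1/12 · (-9.11079e-05 − (-0.00583090)) = 0.000478316.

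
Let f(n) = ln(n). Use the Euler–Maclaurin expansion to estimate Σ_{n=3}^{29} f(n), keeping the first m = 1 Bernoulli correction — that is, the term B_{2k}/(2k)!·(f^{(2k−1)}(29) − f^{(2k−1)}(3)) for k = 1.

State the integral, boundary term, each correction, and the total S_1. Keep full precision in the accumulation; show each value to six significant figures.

S_1 ≈ 70.5638

The integral term ∫_3^29 ln(x) dx = 68.3557.
Endpoint term: (f(3) + f(29))/2 = (1.09861 + 3.36730)/2 = 2.23295.
Running total after boundary: 70.5887.
k=1: B_{2}/(2)! × [f^{(1)}(29) − f^{(1)}(3)] = 1/12 × (0.0344828 − 0.333333) = -0.0249042.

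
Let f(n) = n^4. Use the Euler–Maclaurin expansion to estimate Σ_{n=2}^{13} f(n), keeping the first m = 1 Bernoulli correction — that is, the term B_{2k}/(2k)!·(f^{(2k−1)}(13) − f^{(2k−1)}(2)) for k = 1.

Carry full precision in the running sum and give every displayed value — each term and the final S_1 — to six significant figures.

S_1 ≈ 89270.4

The integral term ∫_2^13 x^4 dx = 74252.2.
½[f(2) + f(13)] = ½[16.0000 + 28561.0] = 14288.5.
So far: 88540.7.
k=1: B_{2}/(2)! × [f^{(1)}(13) − f^{(1)}(2)] = 1/12 × (8788.00 − 32.0000) = 729.667.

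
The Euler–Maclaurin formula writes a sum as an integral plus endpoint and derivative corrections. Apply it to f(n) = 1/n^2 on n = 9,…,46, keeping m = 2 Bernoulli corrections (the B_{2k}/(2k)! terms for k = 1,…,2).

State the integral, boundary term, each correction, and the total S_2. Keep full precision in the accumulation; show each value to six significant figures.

S_2 ≈ 0.0960075

∫_9^46 1/x^2 dx evaluates to 0.0893720.
Endpoint term: (f(9) + f(46))/2 = (0.0123457 + 0.000472590)/2 = 0.00640913.
Integral + boundary = 0.0957811.
k=1: B_{2}/(2)! × [f^{(1)}(46) − f^{(1)}(9)] = 1/12 × (-2.05474e-05 − (-0.00274348)) = 0.000226911.
Running total after k=1: 0.0960080.
k=2: B_{4}/(4)! × [f^{(3)}(46) − f^{(3)}(9)] = −1/720 × (-1.16526e-07 − (-0.000406442)) = -5.64341e-07.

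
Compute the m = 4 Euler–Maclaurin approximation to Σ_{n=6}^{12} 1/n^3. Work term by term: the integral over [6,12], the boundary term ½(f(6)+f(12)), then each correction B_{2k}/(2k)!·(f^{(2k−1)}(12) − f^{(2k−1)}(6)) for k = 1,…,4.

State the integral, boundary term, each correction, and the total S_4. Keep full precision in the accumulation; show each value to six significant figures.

S_4 ≈ 0.0132000

The integral term ∫_6^12 1/x^3 dx = 0.0104167.
Endpoint term: (f(6) + f(12))/2 = (0.00462963 + 0.000578704)/2 = 0.00260417.
Integral + boundary = 0.0130208.
Correction k=1: B_{2}/2! · (f^{(1)}(12) − f^{(1)}(6)) = 1/12 · (-0.000144676 − (-0.00231481)) = 0.000180845.
After k=1: 0.0132017.
Correction k=2: B_{4}/4! · (f^{(3)}(12) − f^{(3)}(6)) = −1/720 · (-2.00939e-05 − (-0.00128601)) = -1.75821e-06.
After k=2: 0.0131999.
Correction k=3: B_{6}/6! · (f^{(5)}(12) − f^{(5)}(6)) = 1/30240 · (-5.86071e-06 − (-0.00150034)) = 4.94207e-08.
After k=3: 0.0132000.
Correction k=4: B_{8}/8! · (f^{(7)}(12) − f^{(7)}(6)) = −1/1209600 · (-2.93036e-06 − (-0.00300069)) = -2.47830e-09.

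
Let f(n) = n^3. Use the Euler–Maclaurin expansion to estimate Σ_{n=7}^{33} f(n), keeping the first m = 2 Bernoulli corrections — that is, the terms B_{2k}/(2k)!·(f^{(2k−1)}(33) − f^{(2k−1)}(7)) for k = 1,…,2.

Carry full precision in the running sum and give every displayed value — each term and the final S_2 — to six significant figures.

S_2 ≈ 314280

The integral term ∫_7^33 x^3 dx = 295880.
½[f(7) + f(33)] = ½[343.000 + 35937.0] = 18140.0.
Running total after boundary: 314020.
Correction k=1: B_{2}/2! · (f^{(1)}(33) − f^{(1)}(7)) = 1/12 · (3267.00 − 147.000) = 260.000.
Running total after k=1: 314280.
Correction k=2: B_{4}/4! · (f^{(3)}(33) − f^{(3)}(7)) = −1/720 · (6.00000 − 6.00000) = 0.00000.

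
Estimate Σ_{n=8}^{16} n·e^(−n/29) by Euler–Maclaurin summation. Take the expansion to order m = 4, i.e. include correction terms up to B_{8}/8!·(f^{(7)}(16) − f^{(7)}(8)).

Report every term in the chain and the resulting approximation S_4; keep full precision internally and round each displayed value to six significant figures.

S_4 ≈ 70.3151

The integral term ∫_8^16 x·e^(−x/29) dx = 62.6961.
Endpoint term: (f(8) + f(16))/2 = (6.07134 + 9.21529)/2 = 7.64332.
Integral + boundary = 70.3394.
k=1: B_{2}/(2)! × [f^{(1)}(16) − f^{(1)}(8)] = 1/12 × (0.258187 − 0.549561) = -0.0242812.
After k=1: 70.3151.
k=2: B_{4}/(4)! × [f^{(3)}(16) − f^{(3)}(8)] = −1/720 × (0.00167669 − 0.00245826) = 1.08551e-06.
After k=2: 70.3151.
k=3: B_{6}/(6)! × [f^{(5)}(16) − f^{(5)}(8)] = 1/30240 × (3.62234e-06 − 5.06903e-06) = -4.78405e-11.
After k=3: 70.3151.
k=4: B_{8}/(8)! × [f^{(7)}(16) − f^{(7)}(8)] = −1/1209600 × (6.24374e-09 − 8.57913e-09) = 1.93071e-15.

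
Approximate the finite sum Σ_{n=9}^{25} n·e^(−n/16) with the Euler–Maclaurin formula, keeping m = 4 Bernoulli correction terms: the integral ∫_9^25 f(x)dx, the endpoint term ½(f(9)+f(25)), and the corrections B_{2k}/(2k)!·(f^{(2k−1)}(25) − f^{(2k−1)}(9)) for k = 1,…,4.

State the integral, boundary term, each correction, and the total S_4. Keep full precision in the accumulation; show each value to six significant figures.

The integral term ∫_9^25 x·e^(−x/16) dx = 90.4081.
Endpoint term: (f(9) + f(25))/2 = (5.12805 + 5.24028)/2 = 5.18417.
Integral + boundary = 95.5922.
Correction k=1: B_{2}/2! · (f^{(1)}(25) − f^{(1)}(9)) = 1/12 · (-0.117906 − 0.249280) = -0.0305989.
Running total after k=1: 95.5616.
Correction k=2: B_{4}/4! · (f^{(3)}(25) − f^{(3)}(9)) = −1/720 · (0.00117702 − 0.00542518) = 5.90022e-06.
Running total after k=2: 95.5616.
Correction k=3: B_{6}/6! · (f^{(5)}(25) − f^{(5)}(9)) = 1/30240 · (1.09946e-05 − 3.85805e-05) = -9.12233e-10.
Running total after k=3: 95.5616.
Correction k=4: B_{8}/8! · (f^{(7)}(25) − f^{(7)}(9)) = −1/1209600 · (6.79351e-08 − 2.18628e-07) = 1.24581e-13.

S_4 ≈ 95.5616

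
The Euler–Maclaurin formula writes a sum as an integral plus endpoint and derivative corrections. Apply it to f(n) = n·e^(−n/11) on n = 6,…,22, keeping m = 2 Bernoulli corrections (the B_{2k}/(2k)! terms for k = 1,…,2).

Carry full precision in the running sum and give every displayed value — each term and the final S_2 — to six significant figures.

S_2 ≈ 62.4486

Integral: ∫_6^22 x·e^(−x/11) dx = 59.2544.
Endpoint term: (f(6) + f(22))/2 = (3.47747 + 2.97738)/2 = 3.22742.
So far: 62.4819.
Correction k=1: B_{2}/2! · (f^{(1)}(22) − f^{(1)}(6)) = 1/12 · (-0.135335 − 0.263445) = -0.0332317.
Partial sum through k=1: 62.4486.
Correction k=2: B_{4}/4! · (f^{(3)}(22) − f^{(3)}(6)) = −1/720 · (0.00111847 − 0.0117570) = 1.47758e-05.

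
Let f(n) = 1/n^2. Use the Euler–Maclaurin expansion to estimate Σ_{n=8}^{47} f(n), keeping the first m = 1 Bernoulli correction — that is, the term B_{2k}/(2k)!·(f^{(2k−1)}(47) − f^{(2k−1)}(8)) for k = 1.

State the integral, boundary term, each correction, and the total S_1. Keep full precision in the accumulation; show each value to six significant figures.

Integral: ∫_8^47 1/x^2 dx = 0.103723.
½[f(8) + f(47)] = ½[0.0156250 + 0.000452694] = 0.00803885.
So far: 0.111762.
k=1: B_{2}/(2)! × [f^{(1)}(47) − f^{(1)}(8)] = 1/12 × (-1.92636e-05 − (-0.00390625)) = 0.000323916.

S_1 ≈ 0.112086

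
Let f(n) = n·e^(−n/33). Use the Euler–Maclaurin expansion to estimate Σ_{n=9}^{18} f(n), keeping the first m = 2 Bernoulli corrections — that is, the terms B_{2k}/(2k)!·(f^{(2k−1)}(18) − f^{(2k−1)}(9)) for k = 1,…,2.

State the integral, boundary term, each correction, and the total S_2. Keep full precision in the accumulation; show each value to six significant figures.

S_2 ≈ 88.3500

∫_9^18 x·e^(−x/33) dx evaluates to 79.7321.
Boundary: ½(f(9) + f(18)) = ½(6.85170 + 10.4324) = 8.64206.
Running total after boundary: 88.3741.
k=1: B_{2}/(2)! × [f^{(1)}(18) − f^{(1)}(9)] = 1/12 × (0.263445 − 0.553673) = -0.0241857.
After k=1: 88.3500.
k=2: B_{4}/(4)! × [f^{(3)}(18) − f^{(3)}(9)] = −1/720 × (0.00130634 − 0.00190659) = 8.33681e-07.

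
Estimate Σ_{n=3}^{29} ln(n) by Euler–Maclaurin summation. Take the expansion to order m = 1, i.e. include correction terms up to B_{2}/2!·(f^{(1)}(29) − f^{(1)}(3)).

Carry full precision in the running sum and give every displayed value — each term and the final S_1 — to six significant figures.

∫_3^29 ln(x) dx evaluates to 68.3557.
½[f(3) + f(29)] = ½[1.09861 + 3.36730] = 2.23295.
Integral + boundary = 70.5887.
Order-1 term: 1/12 · (0.0344828 − 0.333333) = -0.0249042.

S_1 ≈ 70.5638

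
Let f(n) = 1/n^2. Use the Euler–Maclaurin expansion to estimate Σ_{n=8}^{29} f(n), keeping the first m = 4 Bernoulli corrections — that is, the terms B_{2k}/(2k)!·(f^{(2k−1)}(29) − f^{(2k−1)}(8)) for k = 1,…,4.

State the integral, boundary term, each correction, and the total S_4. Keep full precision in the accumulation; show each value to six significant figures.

The integral term ∫_8^29 1/x^2 dx = 0.0905172.
Endpoint term: (f(8) + f(29))/2 = (0.0156250 + 0.00118906)/2 = 0.00840703.
So far: 0.0989243.
k=1: B_{2}/(2)! × [f^{(1)}(29) − f^{(1)}(8)] = 1/12 × (-8.20042e-05 − (-0.00390625)) = 0.000318687.
Partial sum through k=1: 0.0992430.
k=2: B_{4}/(4)! × [f^{(3)}(29) − f^{(3)}(8)] = −1/720 × (-1.17010e-06 − (-0.000732422)) = -1.01563e-06.
Partial sum through k=2: 0.0992419.
k=3: B_{6}/(6)! × [f^{(5)}(29) − f^{(5)}(8)] = 1/30240 × (-4.17394e-08 − (-0.000343323)) = 1.13519e-08.
Partial sum through k=3: 0.0992420.
k=4: B_{8}/(8)! × [f^{(7)}(29) − f^{(7)}(8)] = −1/1209600 × (-2.77932e-09 − (-0.000300407)) = -2.48350e-10.

S_4 ≈ 0.0992420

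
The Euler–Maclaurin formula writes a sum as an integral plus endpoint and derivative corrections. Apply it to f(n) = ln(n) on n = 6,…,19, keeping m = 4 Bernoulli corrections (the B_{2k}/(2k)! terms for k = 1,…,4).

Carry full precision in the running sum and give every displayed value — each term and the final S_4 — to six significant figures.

S_4 ≈ 34.5524

The integral term ∫_6^19 ln(x) dx = 32.1938.
Boundary: ½(f(6) + f(19)) = ½(1.79176 + 2.94444) = 2.36810.
Running total after boundary: 34.5619.
Order-1 term: 1/12 · (0.0526316 − 0.166667) = -0.00950292.
Running total after k=1: 34.5524.
Order-2 term: −1/720 · (0.000291588 − 0.00925926) = 1.24551e-05.
Running total after k=2: 34.5524.
Order-3 term: 1/30240 · (9.69267e-06 − 0.00308642) = -1.01744e-07.
Running total after k=3: 34.5524.
Order-4 term: −1/1209600 · (8.05485e-07 − 0.00257202) = 2.12567e-09.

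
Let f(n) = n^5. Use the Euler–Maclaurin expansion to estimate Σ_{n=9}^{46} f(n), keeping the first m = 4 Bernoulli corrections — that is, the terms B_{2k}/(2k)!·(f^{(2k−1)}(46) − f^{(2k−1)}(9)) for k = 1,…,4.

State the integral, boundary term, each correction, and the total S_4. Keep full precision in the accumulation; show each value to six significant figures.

∫_9^46 x^5 dx evaluates to 1.57896e+09.
½[f(9) + f(46)] = ½[59049.0 + 2.05963e+08] = 1.03011e+08.
Running total after boundary: 1.68197e+09.
Order-1 term: 1/12 · (2.23873e+07 − 32805.0) = 1.86287e+06.
Running total after k=1: 1.68383e+09.
Order-2 term: −1/720 · (126960 − 4860.00) = -169.583.
Running total after k=2: 1.68383e+09.
Order-3 term: 1/30240 · (120.000 − 120.000) = 0.00000.
Running total after k=3: 1.68383e+09.
Order-4 term: −1/1209600 · (0.00000 − 0.00000) = 0.00000.

S_4 ≈ 1.68383e+09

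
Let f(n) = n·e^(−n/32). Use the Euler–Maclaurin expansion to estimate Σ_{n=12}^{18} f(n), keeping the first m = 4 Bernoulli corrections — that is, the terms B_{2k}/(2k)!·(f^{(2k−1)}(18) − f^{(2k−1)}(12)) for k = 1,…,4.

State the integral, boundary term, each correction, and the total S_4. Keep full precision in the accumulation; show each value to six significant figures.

∫_12^18 x·e^(−x/32) dx evaluates to 56.0508.
Endpoint term: (f(12) + f(18))/2 = (8.24747 + 10.2561)/2 = 9.25178.
Integral + boundary = 65.3026.
Correction k=1: B_{2}/2! · (f^{(1)}(18) − f^{(1)}(12)) = 1/12 · (0.249280 − 0.429556) = -0.0150230.
Running total after k=1: 65.2875.
Correction k=2: B_{4}/4! · (f^{(3)}(18) − f^{(3)}(12)) = −1/720 · (0.00135629 − 0.00176185) = 5.63271e-07.
Running total after k=2: 65.2875.
Correction k=3: B_{6}/6! · (f^{(5)}(18) − f^{(5)}(12)) = 1/30240 · (2.41128e-06 − 3.03146e-06) = -2.05085e-11.
Running total after k=3: 65.2875.
Correction k=4: B_{8}/8! · (f^{(7)}(18) − f^{(7)}(12)) = −1/1209600 · (3.41607e-09 − 4.24058e-09) = 6.81641e-16.

S_4 ≈ 65.2875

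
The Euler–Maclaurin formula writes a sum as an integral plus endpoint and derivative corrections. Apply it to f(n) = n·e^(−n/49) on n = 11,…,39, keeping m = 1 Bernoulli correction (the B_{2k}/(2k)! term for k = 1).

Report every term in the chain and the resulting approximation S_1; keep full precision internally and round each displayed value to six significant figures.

The integral term ∫_11^39 x·e^(−x/49) dx = 403.405.
½[f(11) + f(39)] = ½[8.78816 + 17.5955] = 13.1918.
Integral + boundary = 416.597.
Order-1 term: 1/12 · (0.0920748 − 0.619574) = -0.0439582.

S_1 ≈ 416.553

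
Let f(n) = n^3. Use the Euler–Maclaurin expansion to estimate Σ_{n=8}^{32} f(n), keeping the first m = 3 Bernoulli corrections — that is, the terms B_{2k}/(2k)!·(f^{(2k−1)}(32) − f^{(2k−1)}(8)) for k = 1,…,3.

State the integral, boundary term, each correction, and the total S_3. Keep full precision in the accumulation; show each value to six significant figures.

S_3 ≈ 278000

Integral: ∫_8^32 x^3 dx = 261120.
Boundary: ½(f(8) + f(32)) = ½(512.000 + 32768.0) = 16640.0.
So far: 277760.
Order-1 term: 1/12 · (3072.00 − 192.000) = 240.000.
Running total after k=1: 278000.
Order-2 term: −1/720 · (6.00000 − 6.00000) = 0.00000.
Running total after k=2: 278000.
Order-3 term: 1/30240 · (0.00000 − 0.00000) = 0.00000.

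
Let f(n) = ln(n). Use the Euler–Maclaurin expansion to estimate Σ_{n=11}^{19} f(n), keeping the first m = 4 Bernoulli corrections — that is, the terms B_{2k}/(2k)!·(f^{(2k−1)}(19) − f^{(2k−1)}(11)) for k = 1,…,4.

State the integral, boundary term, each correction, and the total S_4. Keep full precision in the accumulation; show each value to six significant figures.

∫_11^19 ln(x) dx evaluates to 21.5675.
½[f(11) + f(19)] = ½[2.39790 + 2.94444] = 2.67117.
Running total after boundary: 24.2387.
Order-1 term: 1/12 · (0.0526316 − 0.0909091) = -0.00318979.
Running total after k=1: 24.2355.
Order-2 term: −1/720 · (0.000291588 − 0.00150263) = 1.68200e-06.
Running total after k=2: 24.2355.
Order-3 term: 1/30240 · (9.69267e-06 − 0.000149021) = -4.60742e-09.
Running total after k=3: 24.2355.
Order-4 term: −1/1209600 · (8.05485e-07 − 3.69474e-05) = 2.98792e-11.

S_4 ≈ 24.2355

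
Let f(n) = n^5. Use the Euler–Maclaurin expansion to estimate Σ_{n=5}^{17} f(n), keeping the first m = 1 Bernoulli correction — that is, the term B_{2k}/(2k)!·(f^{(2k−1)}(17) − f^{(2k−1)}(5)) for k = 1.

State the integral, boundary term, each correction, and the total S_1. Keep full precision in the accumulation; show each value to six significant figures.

S_1 ≈ 4.76636e+06

∫_5^17 x^5 dx evaluates to 4.02032e+06.
Endpoint term: (f(5) + f(17))/2 = (3125.00 + 1.41986e+06)/2 = 711491.
So far: 4.73182e+06.
k=1: B_{2}/(2)! × [f^{(1)}(17) − f^{(1)}(5)] = 1/12 × (417605 − 3125.00) = 34540.0.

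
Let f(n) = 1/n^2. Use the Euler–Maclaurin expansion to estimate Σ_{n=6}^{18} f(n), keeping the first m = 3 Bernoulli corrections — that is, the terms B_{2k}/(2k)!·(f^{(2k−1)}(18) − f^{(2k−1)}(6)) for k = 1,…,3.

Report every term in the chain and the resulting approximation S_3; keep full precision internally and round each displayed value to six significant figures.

∫_6^18 1/x^2 dx evaluates to 0.111111.
Endpoint term: (f(6) + f(18))/2 = (0.0277778 + 0.00308642)/2 = 0.0154321.
Running total after boundary: 0.126543.
Order-1 term: 1/12 · (-0.000342936 − (-0.00925926)) = 0.000743027.
Running total after k=1: 0.127286.
Order-2 term: −1/720 · (-1.27013e-05 − (-0.00308642)) = -4.26905e-06.
Running total after k=2: 0.127282.
Order-3 term: 1/30240 · (-1.17605e-06 − (-0.00257202)) = 8.50146e-08.

S_3 ≈ 0.127282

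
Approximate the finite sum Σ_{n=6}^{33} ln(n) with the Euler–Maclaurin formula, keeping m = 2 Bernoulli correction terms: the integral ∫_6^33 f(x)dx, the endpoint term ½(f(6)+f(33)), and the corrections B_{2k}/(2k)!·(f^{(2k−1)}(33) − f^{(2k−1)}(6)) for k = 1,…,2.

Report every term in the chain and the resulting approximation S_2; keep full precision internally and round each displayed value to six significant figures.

S_2 ≈ 80.2670

The integral term ∫_6^33 ln(x) dx = 77.6342.
Endpoint term: (f(6) + f(33))/2 = (1.79176 + 3.49651)/2 = 2.64413.
Integral + boundary = 80.2783.
k=1: B_{2}/(2)! × [f^{(1)}(33) − f^{(1)}(6)] = 1/12 × (0.0303030 − 0.166667) = -0.0113636.
Running total after k=1: 80.2670.
k=2: B_{4}/(4)! × [f^{(3)}(33) − f^{(3)}(6)] = −1/720 × (5.56529e-05 − 0.00925926) = 1.27828e-05.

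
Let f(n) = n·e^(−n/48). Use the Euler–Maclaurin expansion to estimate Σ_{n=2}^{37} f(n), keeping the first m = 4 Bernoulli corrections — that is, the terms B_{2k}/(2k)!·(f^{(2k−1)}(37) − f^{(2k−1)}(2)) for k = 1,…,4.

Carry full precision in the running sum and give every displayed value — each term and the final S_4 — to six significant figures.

S_4 ≈ 423.985

Integral: ∫_2^37 x·e^(−x/48) dx = 414.535.
½[f(2) + f(37)] = ½[1.91838 + 17.1172] = 9.51780.
Integral + boundary = 424.053.
k=1: B_{2}/(2)! × [f^{(1)}(37) − f^{(1)}(2)] = 1/12 × (0.106019 − 0.919223) = -0.0677670.
Partial sum through k=1: 423.985.
k=2: B_{4}/(4)! × [f^{(3)}(37) − f^{(3)}(2)] = −1/720 × (0.000447601 − 0.00123160) = 1.08888e-06.
Partial sum through k=2: 423.985.
k=3: B_{6}/(6)! × [f^{(5)}(37) − f^{(5)}(2)] = 1/30240 × (3.68571e-07 − 8.95932e-07) = -1.74392e-11.
Partial sum through k=3: 423.985.
k=4: B_{8}/(8)! × [f^{(7)}(37) − f^{(7)}(2)] = −1/1209600 × (2.35621e-10 − 5.45710e-10) = 2.56357e-16.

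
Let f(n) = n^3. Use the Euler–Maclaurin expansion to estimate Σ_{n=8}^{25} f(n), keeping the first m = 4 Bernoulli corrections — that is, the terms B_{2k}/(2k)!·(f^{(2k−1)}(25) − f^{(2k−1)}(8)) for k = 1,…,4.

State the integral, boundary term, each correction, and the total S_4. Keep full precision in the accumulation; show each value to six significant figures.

S_4 ≈ 104841

∫_8^25 x^3 dx evaluates to 96632.2.
Boundary: ½(f(8) + f(25)) = ½(512.000 + 15625.0) = 8068.50.
Integral + boundary = 104701.
k=1: B_{2}/(2)! × [f^{(1)}(25) − f^{(1)}(8)] = 1/12 × (1875.00 − 192.000) = 140.250.
Partial sum through k=1: 104841.
k=2: B_{4}/(4)! × [f^{(3)}(25) − f^{(3)}(8)] = −1/720 × (6.00000 − 6.00000) = 0.00000.
Partial sum through k=2: 104841.
k=3: B_{6}/(6)! × [f^{(5)}(25) − f^{(5)}(8)] = 1/30240 × (0.00000 − 0.00000) = 0.00000.
Partial sum through k=3: 104841.
k=4: B_{8}/(8)! × [f^{(7)}(25) − f^{(7)}(8)] = −1/1209600 × (0.00000 − 0.00000) = 0.00000.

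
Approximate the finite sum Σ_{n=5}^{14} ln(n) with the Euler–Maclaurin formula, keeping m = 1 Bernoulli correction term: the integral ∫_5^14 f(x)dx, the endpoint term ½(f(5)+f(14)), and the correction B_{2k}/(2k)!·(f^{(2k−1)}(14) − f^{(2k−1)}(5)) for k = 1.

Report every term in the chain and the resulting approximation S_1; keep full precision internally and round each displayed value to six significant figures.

S_1 ≈ 22.0131

∫_5^14 ln(x) dx evaluates to 19.8996.
Endpoint term: (f(5) + f(14))/2 = (1.60944 + 2.63906)/2 = 2.12425.
Running total after boundary: 22.0239.
Order-1 term: 1/12 · (0.0714286 − 0.200000) = -0.0107143.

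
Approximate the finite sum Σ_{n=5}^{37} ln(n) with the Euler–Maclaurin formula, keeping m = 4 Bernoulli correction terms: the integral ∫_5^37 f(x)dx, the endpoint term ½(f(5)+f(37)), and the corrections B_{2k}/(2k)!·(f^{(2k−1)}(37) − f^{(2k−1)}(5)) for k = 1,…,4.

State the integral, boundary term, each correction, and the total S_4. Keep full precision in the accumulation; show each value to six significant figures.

S_4 ≈ 96.1526

∫_5^37 ln(x) dx evaluates to 93.5568.
Boundary: ½(f(5) + f(37)) = ½(1.60944 + 3.61092) = 2.61018.
So far: 96.1670.
Order-1 term: 1/12 · (0.0270270 − 0.200000) = -0.0144144.
Partial sum through k=1: 96.1525.
Order-2 term: −1/720 · (3.94843e-05 − 0.0160000) = 2.21674e-05.
Partial sum through k=2: 96.1526.
Order-3 term: 1/30240 · (3.46101e-07 − 0.00768000) = -2.53957e-07.
Partial sum through k=3: 96.1526.
Order-4 term: −1/1209600 · (7.58439e-09 − 0.00921600) = 7.61904e-09.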